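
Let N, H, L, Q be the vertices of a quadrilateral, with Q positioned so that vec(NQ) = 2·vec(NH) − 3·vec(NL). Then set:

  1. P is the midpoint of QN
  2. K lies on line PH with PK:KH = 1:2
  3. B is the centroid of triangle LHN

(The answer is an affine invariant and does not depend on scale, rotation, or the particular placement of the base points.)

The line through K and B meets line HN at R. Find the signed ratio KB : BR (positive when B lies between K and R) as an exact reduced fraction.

Set N = (0, 0), H = (1, 0), L = (0, 1), Q = (2, -3); any affine frame gives the same invariant.
1. P is the midpoint of QN ⇒ P = (1, -3/2)
2. K lies on line PH with PK:KH = 1:2 ⇒ K = (1, -1)
3. B is the centroid of triangle LHN ⇒ B = (1/3, 1/3)
line KB meets HN at R = (1/2, 0)
B = K + t·(R−K) with t = 4/3, so KB:BR = 4/3:-1/3

KB:BR = -4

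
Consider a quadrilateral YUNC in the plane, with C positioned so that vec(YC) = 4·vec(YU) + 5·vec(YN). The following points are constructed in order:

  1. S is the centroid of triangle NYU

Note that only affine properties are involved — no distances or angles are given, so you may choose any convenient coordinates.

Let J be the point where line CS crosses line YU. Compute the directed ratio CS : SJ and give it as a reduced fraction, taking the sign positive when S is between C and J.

CS:SJ = 14

Assign Y = (0, 0), U = (1, 0), N = (0, 1), C = (4, 5) — the answer is frame-independent, so this choice is without loss of generality.
1. S is the centroid of triangle NYU ⇒ S = (1/3, 1/3)
line CS meets YU at J = (1/14, 0)
S = C + t·(J−C) with t = 14/15, so CS:SJ = 14/15:1/15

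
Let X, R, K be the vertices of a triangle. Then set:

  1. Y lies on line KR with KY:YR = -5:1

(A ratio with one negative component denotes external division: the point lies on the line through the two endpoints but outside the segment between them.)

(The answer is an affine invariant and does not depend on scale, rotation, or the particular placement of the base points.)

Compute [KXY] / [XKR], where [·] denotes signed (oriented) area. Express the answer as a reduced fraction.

[KXY]:[XKR] = -5/4

Work in coordinates with X = (0, 0), R = (1, 0), K = (0, 1).
1. Y lies on line KR with KY:YR = -5:1 ⇒ Y = (5/4, -1/4)
2·[KXY] = 5/4, 2·[XKR] = -1
[KXY]:[XKR] = 5/4:-1 = -5/4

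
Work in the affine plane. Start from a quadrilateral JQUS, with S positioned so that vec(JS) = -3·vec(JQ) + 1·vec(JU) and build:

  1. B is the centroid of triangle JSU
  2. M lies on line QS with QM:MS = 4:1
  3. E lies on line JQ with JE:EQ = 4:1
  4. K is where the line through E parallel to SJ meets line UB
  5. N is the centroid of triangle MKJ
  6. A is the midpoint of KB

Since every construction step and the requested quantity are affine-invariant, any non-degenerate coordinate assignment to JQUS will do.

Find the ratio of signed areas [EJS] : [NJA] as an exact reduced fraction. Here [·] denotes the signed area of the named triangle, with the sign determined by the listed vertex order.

[EJS]:[NJA] = -15/4

Choose coordinates J = (0, 0), Q = (1, 0), U = (0, 1), S = (-3, 1).
1. B is the centroid of triangle JSU ⇒ B = (-1, 2/3)
2. M lies on line QS with QM:MS = 4:1 ⇒ M = (-11/5, 4/5)
3. E lies on line JQ with JE:EQ = 4:1 ⇒ E = (4/5, 0)
4. K is where the line through E parallel to SJ meets line UB ⇒ K = (-11/10, 19/30)
5. N is the centroid of triangle MKJ ⇒ N = (-11/10, 43/90)
6. A is the midpoint of KB ⇒ A = (-21/20, 13/20)
2·[EJS] = -4/5, 2·[NJA] = 16/75
[EJS]:[NJA] = -4/5:16/75 = -15/4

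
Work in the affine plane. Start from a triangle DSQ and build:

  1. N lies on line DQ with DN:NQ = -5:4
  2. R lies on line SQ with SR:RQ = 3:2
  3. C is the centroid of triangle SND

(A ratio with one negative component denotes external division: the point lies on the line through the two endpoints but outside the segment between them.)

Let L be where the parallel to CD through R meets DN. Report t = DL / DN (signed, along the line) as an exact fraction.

t = -7/25

Choose coordinates D = (0, 0), S = (1, 0), Q = (0, 1).
1. N lies on line DQ with DN:NQ = -5:4 ⇒ N = (0, 5)
2. R lies on line SQ with SR:RQ = 3:2 ⇒ R = (2/5, 3/5)
3. C is the centroid of triangle SND ⇒ C = (1/3, 5/3)
through R parallel to CD: direction (-1/3, -5/3); meets DN at L = (0, -7/5)
L = D + t·(N−D) with t = -7/25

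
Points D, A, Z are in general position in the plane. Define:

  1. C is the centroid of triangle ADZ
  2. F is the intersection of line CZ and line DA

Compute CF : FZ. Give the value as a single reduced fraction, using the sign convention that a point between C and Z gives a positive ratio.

CF:FZ = -1/3

Choose coordinates D = (0, 0), A = (1, 0), Z = (0, 1).
1. C is the centroid of triangle ADZ ⇒ C = (1/3, 1/3)
2. F is the intersection of line CZ and line DA ⇒ F = (1/2, 0)
F = C + t·(Z−C) with t = -1/2, so CF:FZ = t:(1−t) = -1/2:3/2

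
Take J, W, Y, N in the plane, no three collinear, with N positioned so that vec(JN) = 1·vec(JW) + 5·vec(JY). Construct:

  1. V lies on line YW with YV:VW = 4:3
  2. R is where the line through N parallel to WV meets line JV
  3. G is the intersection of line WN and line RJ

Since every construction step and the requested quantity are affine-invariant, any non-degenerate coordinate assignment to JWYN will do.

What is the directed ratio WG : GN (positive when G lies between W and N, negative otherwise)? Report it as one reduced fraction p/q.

WG:GN = 3/17

Assign J = (0, 0), W = (1, 0), Y = (0, 1), N = (1, 5) — the answer is frame-independent, so this choice is without loss of generality.
1. V lies on line YW with YV:VW = 4:3 ⇒ V = (4/7, 3/7)
2. R is where the line through N parallel to WV meets line JV ⇒ R = (24/7, 18/7)
3. G is the intersection of line WN and line RJ ⇒ G = (1, 3/4)
G = W + t·(N−W) with t = 3/20, so WG:GN = t:(1−t) = 3/20:17/20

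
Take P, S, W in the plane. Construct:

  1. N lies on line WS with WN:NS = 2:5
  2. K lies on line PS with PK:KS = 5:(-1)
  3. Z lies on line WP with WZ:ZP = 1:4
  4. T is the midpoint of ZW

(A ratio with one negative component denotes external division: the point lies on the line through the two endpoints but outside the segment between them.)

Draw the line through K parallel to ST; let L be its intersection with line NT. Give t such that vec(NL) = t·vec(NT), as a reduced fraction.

t = -43/20

Assign P = (0, 0), S = (1, 0), W = (0, 1) — the answer is frame-independent, so this choice is without loss of generality.
1. N lies on line WS with WN:NS = 2:5 ⇒ N = (2/7, 5/7)
2. K lies on line PS with PK:KS = 5:(-1) ⇒ K = (5/4, 0)
3. Z lies on line WP with WZ:ZP = 1:4 ⇒ Z = (0, 4/5)
4. T is the midpoint of ZW ⇒ T = (0, 9/10)
through K parallel to ST: direction (-1, 9/10); meets NT at L = (9/10, 63/200)
L = N + t·(T−N) with t = -43/20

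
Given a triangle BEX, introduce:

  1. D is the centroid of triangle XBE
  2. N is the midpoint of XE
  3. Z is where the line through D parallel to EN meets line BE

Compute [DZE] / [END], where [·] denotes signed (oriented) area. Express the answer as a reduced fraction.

Work in coordinates with B = (0, 0), E = (1, 0), X = (0, 1).
1. D is the centroid of triangle XBE ⇒ D = (1/3, 1/3)
2. N is the midpoint of XE ⇒ N = (1/2, 1/2)
3. Z is where the line through D parallel to EN meets line BE ⇒ Z = (2/3, 0)
2·[DZE] = 1/9, 2·[END] = 1/6
[DZE]:[END] = 1/9:1/6 = 2/3

[DZE]:[END] = 2/3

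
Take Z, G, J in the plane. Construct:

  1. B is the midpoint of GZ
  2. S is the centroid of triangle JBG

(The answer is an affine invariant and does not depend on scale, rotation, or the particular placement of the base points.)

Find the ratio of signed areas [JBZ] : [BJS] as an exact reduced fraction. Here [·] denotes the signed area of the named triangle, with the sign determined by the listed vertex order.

[JBZ]:[BJS] = 3

Work in coordinates with Z = (0, 0), G = (1, 0), J = (0, 1).
1. B is the midpoint of GZ ⇒ B = (1/2, 0)
2. S is the centroid of triangle JBG ⇒ S = (1/2, 1/3)
2·[JBZ] = -1/2, 2·[BJS] = -1/6
[JBZ]:[BJS] = -1/2:-1/6 = 3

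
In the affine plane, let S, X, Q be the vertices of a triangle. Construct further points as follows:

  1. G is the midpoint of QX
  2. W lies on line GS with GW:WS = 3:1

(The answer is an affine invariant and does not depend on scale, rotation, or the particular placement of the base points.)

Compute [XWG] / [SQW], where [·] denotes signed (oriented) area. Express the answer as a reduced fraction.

Assign S = (0, 0), X = (1, 0), Q = (0, 1) — the answer is frame-independent, so this choice is without loss of generality.
1. G is the midpoint of QX ⇒ G = (1/2, 1/2)
2. W lies on line GS with GW:WS = 3:1 ⇒ W = (1/8, 1/8)
2·[XWG] = -3/8, 2·[SQW] = -1/8
[XWG]:[SQW] = -3/8:-1/8 = 3

[XWG]:[SQW] = 3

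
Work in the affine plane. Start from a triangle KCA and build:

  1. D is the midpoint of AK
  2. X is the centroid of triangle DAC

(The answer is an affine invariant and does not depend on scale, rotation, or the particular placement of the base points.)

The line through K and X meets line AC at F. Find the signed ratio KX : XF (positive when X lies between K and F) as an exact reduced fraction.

KX:XF = 5

Work in coordinates with K = (0, 0), C = (1, 0), A = (0, 1).
1. D is the midpoint of AK ⇒ D = (0, 1/2)
2. X is the centroid of triangle DAC ⇒ X = (1/3, 1/2)
line KX meets AC at F = (2/5, 3/5)
X = K + t·(F−K) with t = 5/6, so KX:XF = 5/6:1/6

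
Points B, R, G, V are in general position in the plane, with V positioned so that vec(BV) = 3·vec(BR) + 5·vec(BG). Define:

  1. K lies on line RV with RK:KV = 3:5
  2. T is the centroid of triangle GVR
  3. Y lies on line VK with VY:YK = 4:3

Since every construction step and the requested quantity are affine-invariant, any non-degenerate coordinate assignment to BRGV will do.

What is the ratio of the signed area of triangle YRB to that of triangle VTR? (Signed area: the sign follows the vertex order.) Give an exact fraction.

[YRB]:[VTR] = -135/98

Work in coordinates with B = (0, 0), R = (1, 0), G = (0, 1), V = (3, 5).
1. K lies on line RV with RK:KV = 3:5 ⇒ K = (7/4, 15/8)
2. T is the centroid of triangle GVR ⇒ T = (4/3, 2)
3. Y lies on line VK with VY:YK = 4:3 ⇒ Y = (16/7, 45/14)
2·[YRB] = -45/14, 2·[VTR] = 7/3
[YRB]:[VTR] = -45/14:7/3 = -135/98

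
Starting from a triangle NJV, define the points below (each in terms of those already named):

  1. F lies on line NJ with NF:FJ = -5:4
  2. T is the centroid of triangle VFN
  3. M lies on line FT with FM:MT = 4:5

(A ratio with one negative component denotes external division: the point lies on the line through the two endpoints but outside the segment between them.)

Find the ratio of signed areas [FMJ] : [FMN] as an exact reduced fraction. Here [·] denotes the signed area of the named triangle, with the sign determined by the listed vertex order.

[FMJ]:[FMN] = 4/5

Set N = (0, 0), J = (1, 0), V = (0, 1); any affine frame gives the same invariant.
1. F lies on line NJ with NF:FJ = -5:4 ⇒ F = (5, 0)
2. T is the centroid of triangle VFN ⇒ T = (5/3, 1/3)
3. M lies on line FT with FM:MT = 4:5 ⇒ M = (95/27, 4/27)
2·[FMJ] = 16/27, 2·[FMN] = 20/27
[FMJ]:[FMN] = 16/27:20/27 = 4/5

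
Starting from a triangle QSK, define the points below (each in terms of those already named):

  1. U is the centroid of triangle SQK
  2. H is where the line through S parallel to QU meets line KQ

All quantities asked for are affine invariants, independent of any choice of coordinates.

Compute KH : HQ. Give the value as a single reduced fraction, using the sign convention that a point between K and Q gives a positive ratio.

Work in coordinates with Q = (0, 0), S = (1, 0), K = (0, 1).
1. U is the centroid of triangle SQK ⇒ U = (1/3, 1/3)
2. H is where the line through S parallel to QU meets line KQ ⇒ H = (0, -1)
H = K + t·(Q−K) with t = 2, so KH:HQ = t:(1−t) = 2:-1

KH:HQ = -2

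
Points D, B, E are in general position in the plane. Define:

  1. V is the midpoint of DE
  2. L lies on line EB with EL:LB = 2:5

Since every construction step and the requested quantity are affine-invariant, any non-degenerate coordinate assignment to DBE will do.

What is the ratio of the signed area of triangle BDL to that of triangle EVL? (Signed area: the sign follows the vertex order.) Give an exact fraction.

[BDL]:[EVL] = -5

Set D = (0, 0), B = (1, 0), E = (0, 1); any affine frame gives the same invariant.
1. V is the midpoint of DE ⇒ V = (0, 1/2)
2. L lies on line EB with EL:LB = 2:5 ⇒ L = (2/7, 5/7)
2·[BDL] = -5/7, 2·[EVL] = 1/7
[BDL]:[EVL] = -5/7:1/7 = -5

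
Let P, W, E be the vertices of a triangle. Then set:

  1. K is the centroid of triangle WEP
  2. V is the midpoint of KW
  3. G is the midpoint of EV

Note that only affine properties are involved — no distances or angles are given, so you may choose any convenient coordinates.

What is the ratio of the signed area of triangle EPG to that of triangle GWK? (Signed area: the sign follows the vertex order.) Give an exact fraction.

[EPG]:[GWK] = -2

Assign P = (0, 0), W = (1, 0), E = (0, 1) — the answer is frame-independent, so this choice is without loss of generality.
1. K is the centroid of triangle WEP ⇒ K = (1/3, 1/3)
2. V is the midpoint of KW ⇒ V = (2/3, 1/6)
3. G is the midpoint of EV ⇒ G = (1/3, 7/12)
2·[EPG] = 1/3, 2·[GWK] = -1/6
[EPG]:[GWK] = 1/3:-1/6 = -2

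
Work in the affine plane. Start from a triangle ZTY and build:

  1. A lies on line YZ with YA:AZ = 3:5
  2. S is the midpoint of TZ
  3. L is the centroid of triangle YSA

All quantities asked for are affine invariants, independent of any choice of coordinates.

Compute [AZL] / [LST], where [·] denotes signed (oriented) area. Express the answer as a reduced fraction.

Choose coordinates Z = (0, 0), T = (1, 0), Y = (0, 1).
1. A lies on line YZ with YA:AZ = 3:5 ⇒ A = (0, 5/8)
2. S is the midpoint of TZ ⇒ S = (1/2, 0)
3. L is the centroid of triangle YSA ⇒ L = (1/6, 13/24)
2·[AZL] = 5/48, 2·[LST] = 13/48
[AZL]:[LST] = 5/48:13/48 = 5/13

[AZL]:[LST] = 5/13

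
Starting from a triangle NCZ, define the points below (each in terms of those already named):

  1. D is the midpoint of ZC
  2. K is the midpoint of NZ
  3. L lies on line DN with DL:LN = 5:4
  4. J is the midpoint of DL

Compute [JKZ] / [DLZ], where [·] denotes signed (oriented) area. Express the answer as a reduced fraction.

[JKZ]:[DLZ] = 13/20

Assign N = (0, 0), C = (1, 0), Z = (0, 1) — the answer is frame-independent, so this choice is without loss of generality.
1. D is the midpoint of ZC ⇒ D = (1/2, 1/2)
2. K is the midpoint of NZ ⇒ K = (0, 1/2)
3. L lies on line DN with DL:LN = 5:4 ⇒ L = (2/9, 2/9)
4. J is the midpoint of DL ⇒ J = (13/36, 13/36)
2·[JKZ] = -13/72, 2·[DLZ] = -5/18
[JKZ]:[DLZ] = -13/72:-5/18 = 13/20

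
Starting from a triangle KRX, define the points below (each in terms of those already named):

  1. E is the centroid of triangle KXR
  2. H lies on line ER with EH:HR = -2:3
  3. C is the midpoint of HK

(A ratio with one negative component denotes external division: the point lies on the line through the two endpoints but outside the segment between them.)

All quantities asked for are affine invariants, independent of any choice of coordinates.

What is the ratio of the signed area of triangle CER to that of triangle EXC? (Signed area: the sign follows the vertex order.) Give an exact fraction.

[CER]:[EXC] = -1/3

Work in coordinates with K = (0, 0), R = (1, 0), X = (0, 1).
1. E is the centroid of triangle KXR ⇒ E = (1/3, 1/3)
2. H lies on line ER with EH:HR = -2:3 ⇒ H = (-1, 1)
3. C is the midpoint of HK ⇒ C = (-1/2, 1/2)
2·[CER] = -1/6, 2·[EXC] = 1/2
[CER]:[EXC] = -1/6:1/2 = -1/3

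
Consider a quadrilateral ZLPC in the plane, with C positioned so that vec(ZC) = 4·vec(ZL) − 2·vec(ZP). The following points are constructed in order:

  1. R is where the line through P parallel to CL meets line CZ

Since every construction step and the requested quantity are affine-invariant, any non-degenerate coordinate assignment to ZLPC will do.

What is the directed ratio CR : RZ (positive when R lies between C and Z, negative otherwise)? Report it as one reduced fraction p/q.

Work in coordinates with Z = (0, 0), L = (1, 0), P = (0, 1), C = (4, -2).
1. R is where the line through P parallel to CL meets line CZ ⇒ R = (6, -3)
R = C + t·(Z−C) with t = -1/2, so CR:RZ = t:(1−t) = -1/2:3/2

CR:RZ = -1/3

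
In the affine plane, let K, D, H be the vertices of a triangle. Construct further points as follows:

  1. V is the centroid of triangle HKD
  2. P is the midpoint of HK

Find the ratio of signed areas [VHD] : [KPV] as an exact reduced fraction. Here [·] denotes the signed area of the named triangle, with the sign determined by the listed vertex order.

Assign K = (0, 0), D = (1, 0), H = (0, 1) — the answer is frame-independent, so this choice is without loss of generality.
1. V is the centroid of triangle HKD ⇒ V = (1/3, 1/3)
2. P is the midpoint of HK ⇒ P = (0, 1/2)
2·[VHD] = -1/3, 2·[KPV] = -1/6
[VHD]:[KPV] = -1/3:-1/6 = 2

[VHD]:[KPV] = 2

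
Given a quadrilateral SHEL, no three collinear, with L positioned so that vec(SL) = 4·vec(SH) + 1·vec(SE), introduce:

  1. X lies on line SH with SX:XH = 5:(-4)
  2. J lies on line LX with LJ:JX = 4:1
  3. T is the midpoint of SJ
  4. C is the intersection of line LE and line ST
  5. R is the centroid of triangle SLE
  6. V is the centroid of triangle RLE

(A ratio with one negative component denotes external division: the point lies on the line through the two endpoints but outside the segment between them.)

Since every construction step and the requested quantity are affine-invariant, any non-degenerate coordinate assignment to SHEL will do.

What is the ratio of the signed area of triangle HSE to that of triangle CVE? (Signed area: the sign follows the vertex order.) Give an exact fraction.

Set S = (0, 0), H = (1, 0), E = (0, 1), L = (4, 1); any affine frame gives the same invariant.
1. X lies on line SH with SX:XH = 5:(-4) ⇒ X = (5, 0)
2. J lies on line LX with LJ:JX = 4:1 ⇒ J = (24/5, 1/5)
3. T is the midpoint of SJ ⇒ T = (12/5, 1/10)
4. C is the intersection of line LE and line ST ⇒ C = (24, 1)
5. R is the centroid of triangle SLE ⇒ R = (4/3, 2/3)
6. V is the centroid of triangle RLE ⇒ V = (16/9, 8/9)
2·[HSE] = -1, 2·[CVE] = -8/3
[HSE]:[CVE] = -1:-8/3 = 3/8

[HSE]:[CVE] = 3/8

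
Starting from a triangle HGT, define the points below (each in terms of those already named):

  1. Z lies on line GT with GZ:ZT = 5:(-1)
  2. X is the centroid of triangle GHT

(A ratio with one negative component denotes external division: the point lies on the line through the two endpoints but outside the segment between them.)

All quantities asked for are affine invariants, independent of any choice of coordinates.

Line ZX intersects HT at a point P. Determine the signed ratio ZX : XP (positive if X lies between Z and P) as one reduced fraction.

Assign H = (0, 0), G = (1, 0), T = (0, 1) — the answer is frame-independent, so this choice is without loss of generality.
1. Z lies on line GT with GZ:ZT = 5:(-1) ⇒ Z = (-1/4, 5/4)
2. X is the centroid of triangle GHT ⇒ X = (1/3, 1/3)
line ZX meets HT at P = (0, 6/7)
X = Z + t·(P−Z) with t = 7/3, so ZX:XP = 7/3:-4/3

ZX:XP = -7/4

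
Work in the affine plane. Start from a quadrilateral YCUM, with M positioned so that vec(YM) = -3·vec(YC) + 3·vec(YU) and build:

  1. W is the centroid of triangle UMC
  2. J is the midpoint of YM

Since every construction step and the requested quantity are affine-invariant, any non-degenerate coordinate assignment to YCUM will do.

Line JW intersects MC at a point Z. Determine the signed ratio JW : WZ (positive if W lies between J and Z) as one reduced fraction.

Choose coordinates Y = (0, 0), C = (1, 0), U = (0, 1), M = (-3, 3).
1. W is the centroid of triangle UMC ⇒ W = (-2/3, 4/3)
2. J is the midpoint of YM ⇒ J = (-3/2, 3/2)
line JW meets MC at Z = (-9/11, 15/11)
W = J + t·(Z−J) with t = 11/9, so JW:WZ = 11/9:-2/9

JW:WZ = -11/2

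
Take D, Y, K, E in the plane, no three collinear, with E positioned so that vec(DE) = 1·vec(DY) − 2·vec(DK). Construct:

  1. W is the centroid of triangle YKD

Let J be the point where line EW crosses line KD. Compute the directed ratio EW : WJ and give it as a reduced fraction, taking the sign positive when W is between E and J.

Set D = (0, 0), Y = (1, 0), K = (0, 1), E = (1, -2); any affine frame gives the same invariant.
1. W is the centroid of triangle YKD ⇒ W = (1/3, 1/3)
line EW meets KD at J = (0, 3/2)
W = E + t·(J−E) with t = 2/3, so EW:WJ = 2/3:1/3

EW:WJ = 2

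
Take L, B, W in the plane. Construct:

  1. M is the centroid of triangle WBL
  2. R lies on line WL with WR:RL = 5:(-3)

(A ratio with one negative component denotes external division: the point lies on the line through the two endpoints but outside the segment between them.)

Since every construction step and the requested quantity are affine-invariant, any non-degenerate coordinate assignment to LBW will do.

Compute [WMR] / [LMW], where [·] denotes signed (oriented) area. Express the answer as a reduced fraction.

Assign L = (0, 0), B = (1, 0), W = (0, 1) — the answer is frame-independent, so this choice is without loss of generality.
1. M is the centroid of triangle WBL ⇒ M = (1/3, 1/3)
2. R lies on line WL with WR:RL = 5:(-3) ⇒ R = (0, -3/2)
2·[WMR] = -5/6, 2·[LMW] = 1/3
[WMR]:[LMW] = -5/6:1/3 = -5/2

[WMR]:[LMW] = -5/2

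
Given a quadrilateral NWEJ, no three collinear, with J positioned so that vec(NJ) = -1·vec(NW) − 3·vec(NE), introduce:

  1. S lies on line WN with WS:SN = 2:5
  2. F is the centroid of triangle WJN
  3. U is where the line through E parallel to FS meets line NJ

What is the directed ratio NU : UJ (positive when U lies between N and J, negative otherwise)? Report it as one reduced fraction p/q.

Choose coordinates N = (0, 0), W = (1, 0), E = (0, 1), J = (-1, -3).
1. S lies on line WN with WS:SN = 2:5 ⇒ S = (5/7, 0)
2. F is the centroid of triangle WJN ⇒ F = (0, -1)
3. U is where the line through E parallel to FS meets line NJ ⇒ U = (5/8, 15/8)
U = N + t·(J−N) with t = -5/8, so NU:UJ = t:(1−t) = -5/8:13/8

NU:UJ = -5/13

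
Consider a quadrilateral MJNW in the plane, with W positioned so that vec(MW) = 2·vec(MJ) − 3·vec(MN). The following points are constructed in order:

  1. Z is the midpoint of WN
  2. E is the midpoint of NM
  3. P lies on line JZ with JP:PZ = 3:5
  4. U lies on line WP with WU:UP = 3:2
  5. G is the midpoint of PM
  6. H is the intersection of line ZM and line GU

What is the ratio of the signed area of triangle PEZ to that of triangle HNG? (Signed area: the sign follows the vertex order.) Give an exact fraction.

[PEZ]:[HNG] = 3/2

Work in coordinates with M = (0, 0), J = (1, 0), N = (0, 1), W = (2, -3).
1. Z is the midpoint of WN ⇒ Z = (1, -1)
2. E is the midpoint of NM ⇒ E = (0, 1/2)
3. P lies on line JZ with JP:PZ = 3:5 ⇒ P = (1, -3/8)
4. U lies on line WP with WU:UP = 3:2 ⇒ U = (7/5, -57/40)
5. G is the midpoint of PM ⇒ G = (1/2, -3/16)
6. H is the intersection of line ZM and line GU ⇒ H = (4/3, -4/3)
2·[PEZ] = 5/8, 2·[HNG] = 5/12
[PEZ]:[HNG] = 5/8:5/12 = 3/2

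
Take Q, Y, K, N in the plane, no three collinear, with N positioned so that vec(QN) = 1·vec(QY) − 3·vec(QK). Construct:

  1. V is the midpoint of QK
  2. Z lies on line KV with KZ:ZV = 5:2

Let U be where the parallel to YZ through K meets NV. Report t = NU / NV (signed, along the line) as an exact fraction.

Set Q = (0, 0), Y = (1, 0), K = (0, 1), N = (1, -3); any affine frame gives the same invariant.
1. V is the midpoint of QK ⇒ V = (0, 1/2)
2. Z lies on line KV with KZ:ZV = 5:2 ⇒ Z = (0, 9/14)
through K parallel to YZ: direction (-1, 9/14); meets NV at U = (-7/40, 89/80)
U = N + t·(V−N) with t = 47/40

t = 47/40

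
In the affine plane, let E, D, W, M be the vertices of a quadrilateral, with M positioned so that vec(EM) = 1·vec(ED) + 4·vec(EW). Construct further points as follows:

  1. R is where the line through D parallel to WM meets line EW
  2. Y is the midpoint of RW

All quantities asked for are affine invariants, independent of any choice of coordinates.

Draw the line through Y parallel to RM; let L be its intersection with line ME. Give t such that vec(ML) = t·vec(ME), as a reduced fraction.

Set E = (0, 0), D = (1, 0), W = (0, 1), M = (1, 4); any affine frame gives the same invariant.
1. R is where the line through D parallel to WM meets line EW ⇒ R = (0, -3)
2. Y is the midpoint of RW ⇒ Y = (0, -1)
through Y parallel to RM: direction (1, 7); meets ME at L = (1/3, 4/3)
L = M + t·(E−M) with t = 2/3

t = 2/3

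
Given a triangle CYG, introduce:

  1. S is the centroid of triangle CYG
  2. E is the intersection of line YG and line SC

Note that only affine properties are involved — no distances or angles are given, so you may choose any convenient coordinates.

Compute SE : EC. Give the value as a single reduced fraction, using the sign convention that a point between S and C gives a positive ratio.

Assign C = (0, 0), Y = (1, 0), G = (0, 1) — the answer is frame-independent, so this choice is without loss of generality.
1. S is the centroid of triangle CYG ⇒ S = (1/3, 1/3)
2. E is the intersection of line YG and line SC ⇒ E = (1/2, 1/2)
E = S + t·(C−S) with t = -1/2, so SE:EC = t:(1−t) = -1/2:3/2

SE:EC = -1/3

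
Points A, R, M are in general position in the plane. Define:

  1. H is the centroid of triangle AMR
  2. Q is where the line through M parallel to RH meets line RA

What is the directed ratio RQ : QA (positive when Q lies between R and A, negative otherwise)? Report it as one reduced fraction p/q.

Set A = (0, 0), R = (1, 0), M = (0, 1); any affine frame gives the same invariant.
1. H is the centroid of triangle AMR ⇒ H = (1/3, 1/3)
2. Q is where the line through M parallel to RH meets line RA ⇒ Q = (2, 0)
Q = R + t·(A−R) with t = -1, so RQ:QA = t:(1−t) = -1:2

RQ:QA = -1/2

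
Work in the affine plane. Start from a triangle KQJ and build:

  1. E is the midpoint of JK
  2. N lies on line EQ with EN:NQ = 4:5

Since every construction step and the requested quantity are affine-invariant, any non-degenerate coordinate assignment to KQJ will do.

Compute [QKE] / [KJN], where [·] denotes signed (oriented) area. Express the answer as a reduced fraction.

[QKE]:[KJN] = 9/8

Choose coordinates K = (0, 0), Q = (1, 0), J = (0, 1).
1. E is the midpoint of JK ⇒ E = (0, 1/2)
2. N lies on line EQ with EN:NQ = 4:5 ⇒ N = (4/9, 5/18)
2·[QKE] = -1/2, 2·[KJN] = -4/9
[QKE]:[KJN] = -1/2:-4/9 = 9/8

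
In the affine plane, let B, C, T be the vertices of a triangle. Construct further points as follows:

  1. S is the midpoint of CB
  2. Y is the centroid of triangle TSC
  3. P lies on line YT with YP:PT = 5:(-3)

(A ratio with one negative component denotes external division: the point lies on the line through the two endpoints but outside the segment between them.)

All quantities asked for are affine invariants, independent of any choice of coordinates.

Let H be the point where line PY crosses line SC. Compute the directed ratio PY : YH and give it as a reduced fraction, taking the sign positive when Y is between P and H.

Work in coordinates with B = (0, 0), C = (1, 0), T = (0, 1).
1. S is the midpoint of CB ⇒ S = (1/2, 0)
2. Y is the centroid of triangle TSC ⇒ Y = (1/2, 1/3)
3. P lies on line YT with YP:PT = 5:(-3) ⇒ P = (-3/4, 2)
line PY meets SC at H = (3/4, 0)
Y = P + t·(H−P) with t = 5/6, so PY:YH = 5/6:1/6

PY:YH = 5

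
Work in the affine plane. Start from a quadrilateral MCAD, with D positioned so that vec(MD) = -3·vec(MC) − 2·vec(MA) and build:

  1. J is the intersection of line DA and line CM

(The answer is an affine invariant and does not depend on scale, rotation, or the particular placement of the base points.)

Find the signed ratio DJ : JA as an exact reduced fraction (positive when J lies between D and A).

Assign M = (0, 0), C = (1, 0), A = (0, 1), D = (-3, -2) — the answer is frame-independent, so this choice is without loss of generality.
1. J is the intersection of line DA and line CM ⇒ J = (-1, 0)
J = D + t·(A−D) with t = 2/3, so DJ:JA = t:(1−t) = 2/3:1/3

DJ:JA = 2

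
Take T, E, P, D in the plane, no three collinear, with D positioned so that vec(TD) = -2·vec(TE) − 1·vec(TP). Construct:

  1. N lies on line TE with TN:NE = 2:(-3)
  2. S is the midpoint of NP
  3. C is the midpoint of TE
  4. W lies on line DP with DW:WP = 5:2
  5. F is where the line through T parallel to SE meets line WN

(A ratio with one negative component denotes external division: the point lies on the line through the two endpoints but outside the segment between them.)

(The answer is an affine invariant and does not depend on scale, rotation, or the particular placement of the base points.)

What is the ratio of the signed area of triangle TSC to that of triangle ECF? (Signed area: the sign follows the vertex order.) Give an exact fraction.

[TSC]:[ECF] = 11/6

Work in coordinates with T = (0, 0), E = (1, 0), P = (0, 1), D = (-2, -1).
1. N lies on line TE with TN:NE = 2:(-3) ⇒ N = (-2, 0)
2. S is the midpoint of NP ⇒ S = (-1, 1/2)
3. C is the midpoint of TE ⇒ C = (1/2, 0)
4. W lies on line DP with DW:WP = 5:2 ⇒ W = (-4/7, 3/7)
5. F is where the line through T parallel to SE meets line WN ⇒ F = (-12/11, 3/11)
2·[TSC] = -1/4, 2·[ECF] = -3/22
[TSC]:[ECF] = -1/4:-3/22 = 11/6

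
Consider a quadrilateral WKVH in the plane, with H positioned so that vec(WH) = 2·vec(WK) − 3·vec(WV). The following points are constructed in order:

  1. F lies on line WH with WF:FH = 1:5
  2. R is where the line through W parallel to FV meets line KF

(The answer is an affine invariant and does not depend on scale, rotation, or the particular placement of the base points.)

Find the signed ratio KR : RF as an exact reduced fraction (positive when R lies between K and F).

KR:RF = -9/2

Set W = (0, 0), K = (1, 0), V = (0, 1), H = (2, -3); any affine frame gives the same invariant.
1. F lies on line WH with WF:FH = 1:5 ⇒ F = (1/3, -1/2)
2. R is where the line through W parallel to FV meets line KF ⇒ R = (1/7, -9/14)
R = K + t·(F−K) with t = 9/7, so KR:RF = t:(1−t) = 9/7:-2/7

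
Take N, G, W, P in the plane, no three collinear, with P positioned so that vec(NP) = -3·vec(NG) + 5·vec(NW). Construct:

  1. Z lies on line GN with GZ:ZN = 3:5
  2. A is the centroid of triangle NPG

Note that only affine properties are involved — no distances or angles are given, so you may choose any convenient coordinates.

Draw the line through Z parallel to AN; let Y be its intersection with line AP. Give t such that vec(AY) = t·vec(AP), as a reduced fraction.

t = -5/8

Work in coordinates with N = (0, 0), G = (1, 0), W = (0, 1), P = (-3, 5).
1. Z lies on line GN with GZ:ZN = 3:5 ⇒ Z = (5/8, 0)
2. A is the centroid of triangle NPG ⇒ A = (-2/3, 5/3)
through Z parallel to AN: direction (2/3, -5/3); meets AP at Y = (19/24, -5/12)
Y = A + t·(P−A) with t = -5/8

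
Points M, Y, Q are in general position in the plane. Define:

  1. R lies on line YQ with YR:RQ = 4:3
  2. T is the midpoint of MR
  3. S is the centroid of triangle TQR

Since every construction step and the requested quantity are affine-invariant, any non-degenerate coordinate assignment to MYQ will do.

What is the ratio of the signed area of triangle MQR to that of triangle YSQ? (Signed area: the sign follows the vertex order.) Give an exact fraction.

[MQR]:[YSQ] = 18/7

Assign M = (0, 0), Y = (1, 0), Q = (0, 1) — the answer is frame-independent, so this choice is without loss of generality.
1. R lies on line YQ with YR:RQ = 4:3 ⇒ R = (3/7, 4/7)
2. T is the midpoint of MR ⇒ T = (3/14, 2/7)
3. S is the centroid of triangle TQR ⇒ S = (3/14, 13/21)
2·[MQR] = -3/7, 2·[YSQ] = -1/6
[MQR]:[YSQ] = -3/7:-1/6 = 18/7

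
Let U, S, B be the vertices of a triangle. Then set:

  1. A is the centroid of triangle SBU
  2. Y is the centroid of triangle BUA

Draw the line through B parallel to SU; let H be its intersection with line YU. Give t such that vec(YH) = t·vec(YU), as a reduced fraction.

Set U = (0, 0), S = (1, 0), B = (0, 1); any affine frame gives the same invariant.
1. A is the centroid of triangle SBU ⇒ A = (1/3, 1/3)
2. Y is the centroid of triangle BUA ⇒ Y = (1/9, 4/9)
through B parallel to SU: direction (-1, 0); meets YU at H = (1/4, 1)
H = Y + t·(U−Y) with t = -5/4

t = -5/4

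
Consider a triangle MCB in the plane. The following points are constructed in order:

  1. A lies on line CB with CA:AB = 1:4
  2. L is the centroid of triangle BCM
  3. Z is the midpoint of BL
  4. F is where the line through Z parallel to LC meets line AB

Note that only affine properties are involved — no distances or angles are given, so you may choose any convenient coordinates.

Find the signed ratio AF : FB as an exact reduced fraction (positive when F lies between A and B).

Set M = (0, 0), C = (1, 0), B = (0, 1); any affine frame gives the same invariant.
1. A lies on line CB with CA:AB = 1:4 ⇒ A = (4/5, 1/5)
2. L is the centroid of triangle BCM ⇒ L = (1/3, 1/3)
3. Z is the midpoint of BL ⇒ Z = (1/6, 2/3)
4. F is where the line through Z parallel to LC meets line AB ⇒ F = (1/2, 1/2)
F = A + t·(B−A) with t = 3/8, so AF:FB = t:(1−t) = 3/8:5/8

AF:FB = 3/5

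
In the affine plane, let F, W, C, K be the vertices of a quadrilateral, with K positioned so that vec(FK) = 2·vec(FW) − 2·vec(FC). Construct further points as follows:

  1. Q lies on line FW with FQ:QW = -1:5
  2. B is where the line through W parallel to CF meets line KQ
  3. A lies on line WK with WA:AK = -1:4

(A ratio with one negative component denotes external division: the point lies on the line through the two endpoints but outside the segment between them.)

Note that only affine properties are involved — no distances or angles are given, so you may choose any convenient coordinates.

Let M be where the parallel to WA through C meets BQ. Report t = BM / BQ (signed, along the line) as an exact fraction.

Set F = (0, 0), W = (1, 0), C = (0, 1), K = (2, -2); any affine frame gives the same invariant.
1. Q lies on line FW with FQ:QW = -1:5 ⇒ Q = (-1/4, 0)
2. B is where the line through W parallel to CF meets line KQ ⇒ B = (1, -10/9)
3. A lies on line WK with WA:AK = -1:4 ⇒ A = (2/3, 2/3)
through C parallel to WA: direction (-1/3, 2/3); meets BQ at M = (11/10, -6/5)
M = B + t·(Q−B) with t = -2/25

t = -2/25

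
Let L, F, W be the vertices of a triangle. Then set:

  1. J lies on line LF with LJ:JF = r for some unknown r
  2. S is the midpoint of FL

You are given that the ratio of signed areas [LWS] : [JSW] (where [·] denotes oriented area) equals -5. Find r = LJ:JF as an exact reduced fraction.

r = 2/3

Set L = (0, 0), F = (1, 0), W = (0, 1); any affine frame gives the same invariant.
1. With LJ:JF = r, write λ = r/(r+1) so J = L + λ·(F−L); J is affine-linear in λ
2. S is the midpoint of FL ⇒ S = (1/2, 0)
Every point depending on J is an affine combination of J and λ-independent points, so each such coordinate is linear in λ; the λ² term in each signed area is a multiple of (F−L)×(F−L) = 0, so 2·[LWS] and 2·[JSW] are each linear in λ. Evaluating at λ=0 and λ=1:
  2·[LWS] = -1/2,   2·[JSW] = −λ + 1/2
So [LWS]:[JSW] = (-1/2) / (−λ + 1/2). Setting this equal to -5:
  -1/2 = -5·(−λ + 1/2)  ⇒  λ = 2/5
Then r = λ/(1−λ) = (2/5)/(3/5) = 2/3. Check: with r = 2/3, J = (2/5, 0) and [LWS]:[JSW] = -5 as required.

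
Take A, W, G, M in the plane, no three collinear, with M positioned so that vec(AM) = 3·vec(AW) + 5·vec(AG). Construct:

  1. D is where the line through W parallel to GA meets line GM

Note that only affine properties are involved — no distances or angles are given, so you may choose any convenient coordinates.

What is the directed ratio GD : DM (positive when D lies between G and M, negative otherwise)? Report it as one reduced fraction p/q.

GD:DM = 1/2

Work in coordinates with A = (0, 0), W = (1, 0), G = (0, 1), M = (3, 5).
1. D is where the line through W parallel to GA meets line GM ⇒ D = (1, 7/3)
D = G + t·(M−G) with t = 1/3, so GD:DM = t:(1−t) = 1/3:2/3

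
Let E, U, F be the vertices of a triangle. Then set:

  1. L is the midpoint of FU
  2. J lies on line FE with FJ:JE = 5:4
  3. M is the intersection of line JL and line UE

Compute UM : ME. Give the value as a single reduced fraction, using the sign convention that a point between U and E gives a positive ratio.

Assign E = (0, 0), U = (1, 0), F = (0, 1) — the answer is frame-independent, so this choice is without loss of generality.
1. L is the midpoint of FU ⇒ L = (1/2, 1/2)
2. J lies on line FE with FJ:JE = 5:4 ⇒ J = (0, 4/9)
3. M is the intersection of line JL and line UE ⇒ M = (-4, 0)
M = U + t·(E−U) with t = 5, so UM:ME = t:(1−t) = 5:-4

UM:ME = -5/4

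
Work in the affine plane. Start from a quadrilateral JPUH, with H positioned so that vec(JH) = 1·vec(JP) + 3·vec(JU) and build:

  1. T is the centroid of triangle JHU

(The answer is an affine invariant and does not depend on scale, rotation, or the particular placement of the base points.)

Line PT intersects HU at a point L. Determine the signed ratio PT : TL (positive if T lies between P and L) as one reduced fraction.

Work in coordinates with J = (0, 0), P = (1, 0), U = (0, 1), H = (1, 3).
1. T is the centroid of triangle JHU ⇒ T = (1/3, 4/3)
line PT meets HU at L = (1/4, 3/2)
T = P + t·(L−P) with t = 8/9, so PT:TL = 8/9:1/9

PT:TL = 8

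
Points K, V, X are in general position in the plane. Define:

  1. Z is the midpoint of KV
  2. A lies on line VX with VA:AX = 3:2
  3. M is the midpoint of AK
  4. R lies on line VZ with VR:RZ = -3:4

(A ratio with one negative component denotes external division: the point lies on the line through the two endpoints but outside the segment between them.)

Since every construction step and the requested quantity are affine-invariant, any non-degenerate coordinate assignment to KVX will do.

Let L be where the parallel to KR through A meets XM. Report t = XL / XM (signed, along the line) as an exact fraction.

t = 4/7

Assign K = (0, 0), V = (1, 0), X = (0, 1) — the answer is frame-independent, so this choice is without loss of generality.
1. Z is the midpoint of KV ⇒ Z = (1/2, 0)
2. A lies on line VX with VA:AX = 3:2 ⇒ A = (2/5, 3/5)
3. M is the midpoint of AK ⇒ M = (1/5, 3/10)
4. R lies on line VZ with VR:RZ = -3:4 ⇒ R = (5/2, 0)
through A parallel to KR: direction (5/2, 0); meets XM at L = (4/35, 3/5)
L = X + t·(M−X) with t = 4/7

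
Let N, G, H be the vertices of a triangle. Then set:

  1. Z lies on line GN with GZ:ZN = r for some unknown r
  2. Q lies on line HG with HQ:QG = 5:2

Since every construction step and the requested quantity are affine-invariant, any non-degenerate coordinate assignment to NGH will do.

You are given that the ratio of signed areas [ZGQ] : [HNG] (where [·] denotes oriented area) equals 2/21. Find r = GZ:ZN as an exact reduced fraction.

r = 1/2

Work in coordinates with N = (0, 0), G = (1, 0), H = (0, 1).
1. With GZ:ZN = r, write λ = r/(r+1) so Z = G + λ·(N−G); Z is affine-linear in λ
2. Q lies on line HG with HQ:QG = 5:2 ⇒ Q = (5/7, 2/7)
Every point depending on Z is an affine combination of Z and λ-independent points, so each such coordinate is linear in λ; the λ² term in each signed area is a multiple of (N−G)×(N−G) = 0, so 2·[ZGQ] and 2·[HNG] are each linear in λ. Evaluating at λ=0 and λ=1:
  2·[ZGQ] = 2/7·λ,   2·[HNG] = 1
So [ZGQ]:[HNG] = (2/7·λ) / (1). Setting this equal to 2/21:
  2/7·λ = 2/21·(1)  ⇒  λ = 1/3
Then r = λ/(1−λ) = (1/3)/(2/3) = 1/2. Check: with r = 1/2, Z = (2/3, 0) and [ZGQ]:[HNG] = 2/21 as required.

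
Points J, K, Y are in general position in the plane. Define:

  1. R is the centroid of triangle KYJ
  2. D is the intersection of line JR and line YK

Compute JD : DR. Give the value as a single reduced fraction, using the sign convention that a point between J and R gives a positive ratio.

JD:DR = -3

Set J = (0, 0), K = (1, 0), Y = (0, 1); any affine frame gives the same invariant.
1. R is the centroid of triangle KYJ ⇒ R = (1/3, 1/3)
2. D is the intersection of line JR and line YK ⇒ D = (1/2, 1/2)
D = J + t·(R−J) with t = 3/2, so JD:DR = t:(1−t) = 3/2:-1/2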